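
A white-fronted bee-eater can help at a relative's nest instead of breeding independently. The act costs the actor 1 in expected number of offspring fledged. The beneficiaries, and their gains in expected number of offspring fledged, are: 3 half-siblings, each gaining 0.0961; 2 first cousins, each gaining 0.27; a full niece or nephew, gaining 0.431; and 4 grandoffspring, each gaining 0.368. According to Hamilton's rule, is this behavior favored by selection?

No

Hamilton's rule: the trait is favored when the sum of r·B over every recipient exceeds the actor's cost C.
r to a half-sibling = 0.25 (half-sibs share one parent — one path of length 2: r = (1/2)^2 = 1/4).
r to a first cousin = 1/8 (first cousins share one grandparent pair — two paths of length 4: r = 2·(1/2)^4 = 1/8).
r to a full niece or nephew = 1/4 (full aunt/uncle↔niece/nephew: two paths of length 3 through the shared grandparent pair: r = 2·(1/2)^3 = 1/4).
r to a grandoffspring = 1/4 (two parent–offspring links: r = (1/2)^2 = 1/4).
Summing one r·B term per recipient: 3·0.25·0.0961 + 2·0.125·0.27 + 1·0.25·0.431 + 4·0.25·0.368 = 0.615325.
0.615325 < 1: the indirect benefit is less than the cost.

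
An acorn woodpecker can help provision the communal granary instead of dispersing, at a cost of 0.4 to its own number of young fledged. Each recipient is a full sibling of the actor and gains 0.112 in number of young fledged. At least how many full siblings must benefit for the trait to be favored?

r to a full sibling = 0.5 (full sibs share both parents — two paths of length 2: r = 2·(1/2)^2 = 1/2).
Hamilton's rule: n·r·B > C  ⇒  n > C/(r·B) = 0.4/(0.5·0.112) = 7.143.
The smallest integer exceeding 7.143 is 8.

8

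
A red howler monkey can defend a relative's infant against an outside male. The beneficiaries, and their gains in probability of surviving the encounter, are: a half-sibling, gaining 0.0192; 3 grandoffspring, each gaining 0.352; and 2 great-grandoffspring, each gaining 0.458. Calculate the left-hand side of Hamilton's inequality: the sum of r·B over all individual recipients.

r to a half-sibling = 0.25 (half-sibs share one parent — one path of length 2: r = (1/2)^2 = 1/4).
r to a grandoffspring = 0.25 (two parent–offspring links: r = (1/2)^2 = 1/4).
r to a great-grandoffspring = 0.125 (three parent–offspring links: r = (1/2)^3 = 1/8).
Summing one r·B term per recipient: 1·0.25·0.0192 + 3·0.25·0.352 + 2·0.125·0.458 = 0.3833.

0.3833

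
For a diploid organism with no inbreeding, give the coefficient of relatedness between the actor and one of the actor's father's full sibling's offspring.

0.125

Each parent–offspring link contributes a factor of 1/2, and independent paths through distinct common ancestors add.
First cousins share one grandparent pair — two paths of length 4: r = 2·(1/2)^4 = 1/8.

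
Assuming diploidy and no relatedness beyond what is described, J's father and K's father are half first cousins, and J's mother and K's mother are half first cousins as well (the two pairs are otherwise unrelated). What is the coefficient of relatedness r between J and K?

Relatedness sums over independent paths through distinct common ancestors.
J and K are related in two ways: half second cousins through their fathers (r = 1/64) and half second cousins through their mothers (r = 1/64).
r = 1/64 + 1/64 = 0.03125.

0.03125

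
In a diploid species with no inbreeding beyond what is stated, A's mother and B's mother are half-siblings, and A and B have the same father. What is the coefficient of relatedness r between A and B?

Wright's path rule: contributions from independent ancestry routes add.
A and B are related in two ways: half first cousins through their mothers (r = 1/16) and half-sibs through their shared father (r = 1/4).
r = 1/16 + 1/4 = 0.3125.

0.3125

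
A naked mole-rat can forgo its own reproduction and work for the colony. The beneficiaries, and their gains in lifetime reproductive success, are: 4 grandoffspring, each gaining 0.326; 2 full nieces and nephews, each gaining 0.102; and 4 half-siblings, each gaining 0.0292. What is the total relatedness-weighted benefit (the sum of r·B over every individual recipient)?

0.4062

r to a grandoffspring = 0.25 (two parent–offspring links: r = (1/2)^2 = 1/4).
r to a full niece or nephew = 1/4 (full aunt/uncle↔niece/nephew: two paths of length 3 through the shared grandparent pair: r = 2·(1/2)^3 = 1/4).
r to a half-sibling = 0.25 (half-sibs share one parent — one path of length 2: r = (1/2)^2 = 1/4).
Summing one r·B term per recipient: 4·0.25·0.326 + 2·0.25·0.102 + 4·0.25·0.0292 = 0.4062.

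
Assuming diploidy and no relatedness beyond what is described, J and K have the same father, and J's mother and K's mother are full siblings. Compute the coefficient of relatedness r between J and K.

Relatedness sums over independent paths through distinct common ancestors.
J and K are related in two ways: half-sibs through their shared father (r = 1/4) and first cousins through their mothers (r = 1/8).
r = 1/4 + 1/8 = 0.375.

0.375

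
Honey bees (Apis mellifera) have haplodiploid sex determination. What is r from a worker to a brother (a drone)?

Her haploid brother carries none of their father's genes and a random half of their mother's genome; that half matches the maternal half of her own genome with probability 1/2: r = 1/2 · 1/2 = 1/4.

0.25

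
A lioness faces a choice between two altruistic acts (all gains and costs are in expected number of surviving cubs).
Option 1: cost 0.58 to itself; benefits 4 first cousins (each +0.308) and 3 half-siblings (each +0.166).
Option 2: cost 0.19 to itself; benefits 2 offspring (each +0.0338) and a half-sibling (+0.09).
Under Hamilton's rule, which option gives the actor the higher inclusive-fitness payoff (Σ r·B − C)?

Option 2

Option 1: r to a first cousin = 0.125.
Option 1: r to a half-sibling = 0.25.
Option 1: Σ r·B − C = (4·0.125·0.308 + 3·0.25·0.166) − 0.58 = -0.3015.
Option 2: r to an offspring = 0.5.
Option 2: r to a half-sibling = 0.25.
Option 2: Σ r·B − C = (2·0.5·0.0338 + 1·0.25·0.09) − 0.19 = -0.1337.
Option 2 has the higher net inclusive-fitness payoff.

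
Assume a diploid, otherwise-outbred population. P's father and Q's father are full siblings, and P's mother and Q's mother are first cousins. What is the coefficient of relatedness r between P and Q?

0.15625

Independent pedigree routes through distinct common ancestors add.
P and Q are related in two ways: first cousins through their fathers (r = 1/8) and second cousins through their mothers (r = 1/32).
r = 1/8 + 1/32 = 5/32 = 0.15625.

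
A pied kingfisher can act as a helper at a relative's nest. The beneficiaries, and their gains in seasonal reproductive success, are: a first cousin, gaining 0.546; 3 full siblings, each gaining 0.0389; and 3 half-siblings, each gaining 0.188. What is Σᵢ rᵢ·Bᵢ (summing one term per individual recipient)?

0.2676

r to a first cousin = 0.125 (first cousins share one grandparent pair — two paths of length 4: r = 2·(1/2)^4 = 1/8).
r to a full sibling = 0.5 (full sibs share both parents — two paths of length 2: r = 2·(1/2)^2 = 1/2).
r to a half-sibling = 1/4 (half-sibs share one parent — one path of length 2: r = (1/2)^2 = 1/4).
Summing one r·B term per recipient: 1·0.125·0.546 + 3·0.5·0.0389 + 3·0.25·0.188 = 0.2676.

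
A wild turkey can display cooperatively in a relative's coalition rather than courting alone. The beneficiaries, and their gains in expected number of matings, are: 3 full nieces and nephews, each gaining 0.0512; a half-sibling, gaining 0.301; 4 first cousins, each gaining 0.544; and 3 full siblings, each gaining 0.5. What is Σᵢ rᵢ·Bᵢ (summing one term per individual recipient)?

r to a full niece or nephew = 0.25 (full aunt/uncle↔niece/nephew: two paths of length 3 through the shared grandparent pair: r = 2·(1/2)^3 = 1/4).
r to a half-sibling = 1/4 (half-sibs share one parent — one path of length 2: r = (1/2)^2 = 1/4).
r to a first cousin = 1/8 (first cousins share one grandparent pair — two paths of length 4: r = 2·(1/2)^4 = 1/8).
r to a full sibling = 1/2 (full sibs share both parents — two paths of length 2: r = 2·(1/2)^2 = 1/2).
Summing one r·B term per recipient: 3·0.25·0.0512 + 1·0.25·0.301 + 4·0.125·0.544 + 3·0.5·0.5 = 1.13565.

1.13565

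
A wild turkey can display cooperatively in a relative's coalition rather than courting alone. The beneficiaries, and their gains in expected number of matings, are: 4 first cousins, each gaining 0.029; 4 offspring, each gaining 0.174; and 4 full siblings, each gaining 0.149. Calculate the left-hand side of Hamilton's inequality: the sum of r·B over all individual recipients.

r to a first cousin = 0.125 (first cousins share one grandparent pair — two paths of length 4: r = 2·(1/2)^4 = 1/8).
r to an offspring = 1/2 (one parent–offspring link: r = (1/2)^1 = 1/2).
r to a full sibling = 0.5 (full sibs share both parents — two paths of length 2: r = 2·(1/2)^2 = 1/2).
Summing one r·B term per recipient: 4·0.125·0.029 + 4·0.5·0.174 + 4·0.5·0.149 = 0.6605.

0.6605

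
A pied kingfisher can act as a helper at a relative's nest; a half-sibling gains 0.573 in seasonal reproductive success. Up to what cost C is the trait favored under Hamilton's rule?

0.14325

r to a half-sibling = 0.25 (half-sibs share one parent — one path of length 2: r = (1/2)^2 = 1/4).
Hamilton's rule: n·r·B > C, so the trait is favored while C < n·r·B = 1·0.25·0.573 = 0.14325.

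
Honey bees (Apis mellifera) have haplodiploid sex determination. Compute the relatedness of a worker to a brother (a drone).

Her haploid brother carries none of their father's genes and a random half of their mother's genome; that half matches the maternal half of her own genome with probability 1/2: r = 1/2 · 1/2 = 1/4.

0.25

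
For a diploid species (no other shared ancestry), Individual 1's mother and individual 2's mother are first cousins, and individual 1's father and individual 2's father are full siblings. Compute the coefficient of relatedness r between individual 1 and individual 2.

Independent pedigree routes through distinct common ancestors add.
Individual 1 and individual 2 are related in two ways: second cousins through their mothers (r = 1/32) and first cousins through their fathers (r = 1/8).
r = 1/32 + 1/8 = 5/32 = 0.15625.

0.15625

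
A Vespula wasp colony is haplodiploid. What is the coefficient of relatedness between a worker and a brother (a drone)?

Her haploid brother carries none of their father's genes and a random half of their mother's genome; that half matches the maternal half of her own genome with probability 1/2: r = 1/2 · 1/2 = 1/4.

0.25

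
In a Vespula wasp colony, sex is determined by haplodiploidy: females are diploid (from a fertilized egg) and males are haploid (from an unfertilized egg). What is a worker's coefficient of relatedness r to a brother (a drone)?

0.25

Her haploid brother carries none of their father's genes and a random half of their mother's genome; that half matches the maternal half of her own genome with probability 1/2: r = 1/2 · 1/2 = 1/4.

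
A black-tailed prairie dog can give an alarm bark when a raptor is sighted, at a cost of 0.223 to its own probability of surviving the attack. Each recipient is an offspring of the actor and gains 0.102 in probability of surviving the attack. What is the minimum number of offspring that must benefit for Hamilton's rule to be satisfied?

5

r to an offspring = 1/2 (one parent–offspring link: r = (1/2)^1 = 1/2).
Hamilton's rule: n·r·B > C  ⇒  n > C/(r·B) = 0.223/(0.5·0.102) = 4.373.
The smallest integer exceeding 4.373 is 5.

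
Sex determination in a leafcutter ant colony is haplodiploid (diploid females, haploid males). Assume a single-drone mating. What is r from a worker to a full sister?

0.75

Haplodiploid full sisters inherit their father's entire haploid genome identically (contributing 1/2) and on average half of their mother's contribution (1/2 · 1/2 = 1/4); r = 1/2 + 1/4 = 3/4.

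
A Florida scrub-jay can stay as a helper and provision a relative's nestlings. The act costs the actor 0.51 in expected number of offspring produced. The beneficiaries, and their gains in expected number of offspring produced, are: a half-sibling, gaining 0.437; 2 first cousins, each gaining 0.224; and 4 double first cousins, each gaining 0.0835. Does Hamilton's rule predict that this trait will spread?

Hamilton's rule: the trait is favored when the sum of r·B over every recipient exceeds the actor's cost C.
r to a half-sibling = 0.25 (half-sibs share one parent — one path of length 2: r = (1/2)^2 = 1/4).
r to a first cousin = 0.125 (first cousins share one grandparent pair — two paths of length 4: r = 2·(1/2)^4 = 1/8).
r to a double first cousin = 1/4 (double first cousins share both grandparent pairs — four paths of length 4: r = 4·(1/2)^4 = 1/4).
Summing one r·B term per recipient: 1·0.25·0.437 + 2·0.125·0.224 + 4·0.25·0.0835 = 0.24875.
0.24875 < 0.51: the indirect benefit is less than the cost.

No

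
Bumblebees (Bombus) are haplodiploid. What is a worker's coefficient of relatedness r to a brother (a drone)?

0.25

Her haploid brother carries none of their father's genes and a random half of their mother's genome; that half matches the maternal half of her own genome with probability 1/2: r = 1/2 · 1/2 = 1/4.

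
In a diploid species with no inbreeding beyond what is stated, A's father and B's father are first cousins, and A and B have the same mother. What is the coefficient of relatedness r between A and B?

0.28125

With two independent routes of shared ancestry, r is the sum of the two contributions.
A and B are related in two ways: second cousins through their fathers (r = 1/32) and half-sibs through their shared mother (r = 1/4).
r = 1/32 + 1/4 = 0.28125.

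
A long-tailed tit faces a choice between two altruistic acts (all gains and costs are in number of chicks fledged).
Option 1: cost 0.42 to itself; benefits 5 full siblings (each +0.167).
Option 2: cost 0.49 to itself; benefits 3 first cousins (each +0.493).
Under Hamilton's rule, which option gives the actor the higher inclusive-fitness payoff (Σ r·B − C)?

Option 1: r to a full sibling = 0.5.
Option 1: Σ r·B − C = (5·0.5·0.167) − 0.42 = -0.0025.
Option 2: r to a first cousin = 0.125.
Option 2: Σ r·B − C = (3·0.125·0.493) − 0.49 = -0.305125.
Option 1 has the higher net inclusive-fitness payoff.

Option 1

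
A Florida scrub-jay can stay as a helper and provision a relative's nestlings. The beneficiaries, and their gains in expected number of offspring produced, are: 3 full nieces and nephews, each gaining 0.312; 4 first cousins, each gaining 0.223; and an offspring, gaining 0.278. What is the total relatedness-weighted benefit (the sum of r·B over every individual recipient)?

0.4845

r to a full niece or nephew = 0.25 (full aunt/uncle↔niece/nephew: two paths of length 3 through the shared grandparent pair: r = 2·(1/2)^3 = 1/4).
r to a first cousin = 0.125 (first cousins share one grandparent pair — two paths of length 4: r = 2·(1/2)^4 = 1/8).
r to an offspring = 0.5 (one parent–offspring link: r = (1/2)^1 = 1/2).
Summing one r·B term per recipient: 3·0.25·0.312 + 4·0.125·0.223 + 1·0.5·0.278 = 0.4845.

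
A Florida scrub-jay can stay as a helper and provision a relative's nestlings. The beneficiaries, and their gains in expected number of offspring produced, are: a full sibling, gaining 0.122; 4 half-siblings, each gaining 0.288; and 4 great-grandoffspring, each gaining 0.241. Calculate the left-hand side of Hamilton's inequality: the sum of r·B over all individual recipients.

r to a full sibling = 1/2 (full sibs share both parents — two paths of length 2: r = 2·(1/2)^2 = 1/2).
r to a half-sibling = 1/4 (half-sibs share one parent — one path of length 2: r = (1/2)^2 = 1/4).
r to a great-grandoffspring = 1/8 (three parent–offspring links: r = (1/2)^3 = 1/8).
Summing one r·B term per recipient: 1·0.5·0.122 + 4·0.25·0.288 + 4·0.125·0.241 = 0.4695.

0.4695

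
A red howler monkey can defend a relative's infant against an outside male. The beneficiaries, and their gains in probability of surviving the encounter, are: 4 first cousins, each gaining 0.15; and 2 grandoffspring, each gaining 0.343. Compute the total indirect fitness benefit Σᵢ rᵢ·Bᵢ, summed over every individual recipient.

r to a first cousin = 0.125 (first cousins share one grandparent pair — two paths of length 4: r = 2·(1/2)^4 = 1/8).
r to a grandoffspring = 0.25 (two parent–offspring links: r = (1/2)^2 = 1/4).
Summing one r·B term per recipient: 4·0.125·0.15 + 2·0.25·0.343 = 0.2465.

0.2465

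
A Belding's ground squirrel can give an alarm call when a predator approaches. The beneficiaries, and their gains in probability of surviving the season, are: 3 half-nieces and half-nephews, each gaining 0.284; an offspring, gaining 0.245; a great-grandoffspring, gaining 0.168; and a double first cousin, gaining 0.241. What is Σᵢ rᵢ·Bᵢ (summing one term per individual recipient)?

0.31025

r to a half-niece or half-nephew = 1/8 (half-aunt/uncle↔niece/nephew: one path of length 3: r = (1/2)^3 = 1/8).
r to an offspring = 0.5 (one parent–offspring link: r = (1/2)^1 = 1/2).
r to a great-grandoffspring = 0.125 (three parent–offspring links: r = (1/2)^3 = 1/8).
r to a double first cousin = 1/4 (double first cousins share both grandparent pairs — four paths of length 4: r = 4·(1/2)^4 = 1/4).
Summing one r·B term per recipient: 3·0.125·0.284 + 1·0.5·0.245 + 1·0.125·0.168 + 1·0.25·0.241 = 0.31025.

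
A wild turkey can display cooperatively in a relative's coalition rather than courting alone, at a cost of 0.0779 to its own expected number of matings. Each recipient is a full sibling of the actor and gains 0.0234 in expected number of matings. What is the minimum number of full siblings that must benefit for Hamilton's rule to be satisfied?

r to a full sibling = 1/2 (full sibs share both parents — two paths of length 2: r = 2·(1/2)^2 = 1/2).
Hamilton's rule: n·r·B > C  ⇒  n > C/(r·B) = 0.0779/(0.5·0.0234) = 6.658.
The smallest integer exceeding 6.658 is 7.

7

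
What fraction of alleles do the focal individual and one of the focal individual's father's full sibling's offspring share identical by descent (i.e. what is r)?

Each parent–offspring link contributes a factor of 1/2, and independent paths through distinct common ancestors add.
First cousins share one grandparent pair — two paths of length 4: r = 2·(1/2)^4 = 1/8.

0.125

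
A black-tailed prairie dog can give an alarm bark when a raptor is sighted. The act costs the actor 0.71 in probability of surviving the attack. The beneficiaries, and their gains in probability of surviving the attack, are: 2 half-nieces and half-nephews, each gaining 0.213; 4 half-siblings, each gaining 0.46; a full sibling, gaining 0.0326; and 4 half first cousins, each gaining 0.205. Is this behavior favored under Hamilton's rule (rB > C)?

Hamilton's rule: the trait is favored when the sum of r·B over every recipient exceeds the actor's cost C.
r to a half-niece or half-nephew = 0.125 (half-aunt/uncle↔niece/nephew: one path of length 3: r = (1/2)^3 = 1/8).
r to a half-sibling = 0.25 (half-sibs share one parent — one path of length 2: r = (1/2)^2 = 1/4).
r to a full sibling = 0.5 (full sibs share both parents — two paths of length 2: r = 2·(1/2)^2 = 1/2).
r to a half first cousin = 1/16 (half first cousins share one grandparent — one path of length 4: r = (1/2)^4 = 1/16).
Summing one r·B term per recipient: 2·0.125·0.213 + 4·0.25·0.46 + 1·0.5·0.0326 + 4·0.0625·0.205 = 0.5808.
0.5808 < 0.71: the indirect benefit is less than the cost.

No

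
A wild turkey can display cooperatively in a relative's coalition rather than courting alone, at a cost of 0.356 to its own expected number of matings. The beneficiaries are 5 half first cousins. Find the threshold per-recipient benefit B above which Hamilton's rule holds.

1.1392

r to a half first cousin = 1/16 (half first cousins share one grandparent — one path of length 4: r = (1/2)^4 = 1/16).
Hamilton's rule with n recipients of equal r: n·r·B > C, so B > C/(n·r) = 0.356/(5·0.0625) = 1.1392.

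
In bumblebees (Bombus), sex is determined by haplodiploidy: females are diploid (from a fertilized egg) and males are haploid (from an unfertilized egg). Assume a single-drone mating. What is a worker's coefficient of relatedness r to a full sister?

Haplodiploid full sisters inherit their father's entire haploid genome identically (contributing 1/2) and on average half of their mother's contribution (1/2 · 1/2 = 1/4); r = 1/2 + 1/4 = 3/4.

0.75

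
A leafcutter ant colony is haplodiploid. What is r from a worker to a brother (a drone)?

0.25

Her haploid brother carries none of their father's genes and a random half of their mother's genome; that half matches the maternal half of her own genome with probability 1/2: r = 1/2 · 1/2 = 1/4.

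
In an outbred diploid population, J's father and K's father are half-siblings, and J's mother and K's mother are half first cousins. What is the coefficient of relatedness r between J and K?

Wright's path rule: contributions from independent ancestry routes add.
J and K are related in two ways: half first cousins through their fathers (r = 1/16) and half second cousins through their mothers (r = 1/64).
r = 1/16 + 1/64 = 0.078125.

0.078125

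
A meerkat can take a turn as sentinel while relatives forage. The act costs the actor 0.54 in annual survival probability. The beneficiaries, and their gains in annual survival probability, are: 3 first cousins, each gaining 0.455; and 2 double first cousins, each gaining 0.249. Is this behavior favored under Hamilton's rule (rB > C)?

Hamilton's rule: the trait is favored when the sum of r·B over every recipient exceeds the actor's cost C.
r to a first cousin = 0.125 (first cousins share one grandparent pair — two paths of length 4: r = 2·(1/2)^4 = 1/8).
r to a double first cousin = 1/4 (double first cousins share both grandparent pairs — four paths of length 4: r = 4·(1/2)^4 = 1/4).
Summing one r·B term per recipient: 3·0.125·0.455 + 2·0.25·0.249 = 0.295125.
0.295125 < 0.54: the indirect benefit is less than the cost.

No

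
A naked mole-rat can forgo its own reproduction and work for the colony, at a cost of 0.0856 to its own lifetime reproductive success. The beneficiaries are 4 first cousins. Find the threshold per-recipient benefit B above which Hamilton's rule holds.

0.1712

r to a first cousin = 1/8 (first cousins share one grandparent pair — two paths of length 4: r = 2·(1/2)^4 = 1/8).
Hamilton's rule with n recipients of equal r: n·r·B > C, so B > C/(n·r) = 0.0856/(4·0.125) = 0.1712.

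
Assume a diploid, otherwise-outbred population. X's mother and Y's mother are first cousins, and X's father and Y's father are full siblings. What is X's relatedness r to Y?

With two independent routes of shared ancestry, r is the sum of the two contributions.
X and Y are related in two ways: second cousins through their mothers (r = 1/32) and first cousins through their fathers (r = 1/8).
r = 1/32 + 1/8 = 5/32 = 0.15625.

0.15625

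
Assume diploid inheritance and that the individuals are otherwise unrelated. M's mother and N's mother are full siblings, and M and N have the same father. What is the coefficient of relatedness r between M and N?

Wright's path rule: contributions from independent ancestry routes add.
M and N are related in two ways: first cousins through their mothers (r = 1/8) and half-sibs through their shared father (r = 1/4).
r = 1/8 + 1/4 = 0.375.

0.375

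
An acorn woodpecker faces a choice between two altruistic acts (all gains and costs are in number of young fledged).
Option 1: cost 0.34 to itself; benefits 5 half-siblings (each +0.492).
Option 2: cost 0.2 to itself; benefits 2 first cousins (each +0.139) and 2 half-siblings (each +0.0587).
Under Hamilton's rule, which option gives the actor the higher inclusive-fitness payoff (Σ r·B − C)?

Option 1

Option 1: r to a half-sibling = 0.25.
Option 1: Σ r·B − C = (5·0.25·0.492) − 0.34 = 0.275.
Option 2: r to a first cousin = 0.125.
Option 2: r to a half-sibling = 0.25.
Option 2: Σ r·B − C = (2·0.125·0.139 + 2·0.25·0.0587) − 0.2 = -0.1359.
Option 1 has the higher net inclusive-fitness payoff.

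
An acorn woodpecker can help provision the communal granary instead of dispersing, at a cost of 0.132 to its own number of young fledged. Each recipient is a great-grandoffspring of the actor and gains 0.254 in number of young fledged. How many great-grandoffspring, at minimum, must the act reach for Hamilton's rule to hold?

5

r to a great-grandoffspring = 1/8 (three parent–offspring links: r = (1/2)^3 = 1/8).
Hamilton's rule: n·r·B > C  ⇒  n > C/(r·B) = 0.132/(0.125·0.254) = 4.157.
The smallest integer exceeding 4.157 is 5.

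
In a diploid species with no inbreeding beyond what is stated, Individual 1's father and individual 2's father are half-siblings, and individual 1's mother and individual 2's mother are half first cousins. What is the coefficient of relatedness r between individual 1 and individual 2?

0.078125

Independent pedigree routes through distinct common ancestors add.
Individual 1 and individual 2 are related in two ways: half first cousins through their fathers (r = 1/16) and half second cousins through their mothers (r = 1/64).
r = 1/16 + 1/64 = 5/64 = 0.078125.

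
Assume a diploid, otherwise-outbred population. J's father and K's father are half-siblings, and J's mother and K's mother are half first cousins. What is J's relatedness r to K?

With two independent routes of shared ancestry, r is the sum of the two contributions.
J and K are related in two ways: half first cousins through their fathers (r = 1/16) and half second cousins through their mothers (r = 1/64).
r = 1/16 + 1/64 = 5/64 = 0.078125.

0.078125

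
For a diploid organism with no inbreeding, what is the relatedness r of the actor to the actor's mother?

0.5

Each parent–offspring link contributes a factor of 1/2, and independent paths through distinct common ancestors add.
One parent–offspring link: r = (1/2)^1 = 1/2.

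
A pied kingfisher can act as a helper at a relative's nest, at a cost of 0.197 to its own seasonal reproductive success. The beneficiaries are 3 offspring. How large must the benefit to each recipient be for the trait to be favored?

0.1313

r to an offspring = 1/2 (one parent–offspring link: r = (1/2)^1 = 1/2).
Hamilton's rule with n recipients of equal r: n·r·B > C, so B > C/(n·r) = 0.197/(3·0.5) = 0.1313.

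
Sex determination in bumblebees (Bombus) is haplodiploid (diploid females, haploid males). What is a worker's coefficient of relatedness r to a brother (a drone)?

Her haploid brother carries none of their father's genes and a random half of their mother's genome; that half matches the maternal half of her own genome with probability 1/2: r = 1/2 · 1/2 = 1/4.

0.25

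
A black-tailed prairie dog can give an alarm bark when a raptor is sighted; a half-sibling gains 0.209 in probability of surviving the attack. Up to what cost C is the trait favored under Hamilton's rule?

r to a half-sibling = 1/4 (half-sibs share one parent — one path of length 2: r = (1/2)^2 = 1/4).
Hamilton's rule: n·r·B > C, so the trait is favored while C < n·r·B = 1·0.25·0.209 = 0.05225.

0.05225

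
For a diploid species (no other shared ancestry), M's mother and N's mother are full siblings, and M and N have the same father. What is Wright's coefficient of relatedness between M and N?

Independent pedigree routes through distinct common ancestors add.
M and N are related in two ways: first cousins through their mothers (r = 1/8) and half-sibs through their shared father (r = 1/4).
r = 1/8 + 1/4 = 3/8 = 0.375.

0.375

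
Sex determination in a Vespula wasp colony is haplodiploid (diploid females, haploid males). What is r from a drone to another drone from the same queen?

Haploid brothers each carry a random half of the queen's diploid genome, so on average they share half: r = 1/2.

0.5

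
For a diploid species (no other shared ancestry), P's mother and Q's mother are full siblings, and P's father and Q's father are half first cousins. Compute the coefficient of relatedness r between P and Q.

Wright's path rule: contributions from independent ancestry routes add.
P and Q are related in two ways: first cousins through their mothers (r = 1/8) and half second cousins through their fathers (r = 1/64).
r = 1/8 + 1/64 = 0.140625.

0.140625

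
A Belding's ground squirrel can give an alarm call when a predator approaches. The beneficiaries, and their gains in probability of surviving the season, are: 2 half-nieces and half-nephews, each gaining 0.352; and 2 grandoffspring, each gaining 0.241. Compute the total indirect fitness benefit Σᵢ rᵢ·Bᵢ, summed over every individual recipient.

0.2085

r to a half-niece or half-nephew = 0.125 (half-aunt/uncle↔niece/nephew: one path of length 3: r = (1/2)^3 = 1/8).
r to a grandoffspring = 1/4 (two parent–offspring links: r = (1/2)^2 = 1/4).
Summing one r·B term per recipient: 2·0.125·0.352 + 2·0.25·0.241 = 0.2085.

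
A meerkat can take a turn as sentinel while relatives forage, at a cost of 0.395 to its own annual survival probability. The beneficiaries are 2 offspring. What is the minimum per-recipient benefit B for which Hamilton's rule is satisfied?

r to an offspring = 0.5 (one parent–offspring link: r = (1/2)^1 = 1/2).
Hamilton's rule with n recipients of equal r: n·r·B > C, so B > C/(n·r) = 0.395/(2·0.5) = 0.395.

0.395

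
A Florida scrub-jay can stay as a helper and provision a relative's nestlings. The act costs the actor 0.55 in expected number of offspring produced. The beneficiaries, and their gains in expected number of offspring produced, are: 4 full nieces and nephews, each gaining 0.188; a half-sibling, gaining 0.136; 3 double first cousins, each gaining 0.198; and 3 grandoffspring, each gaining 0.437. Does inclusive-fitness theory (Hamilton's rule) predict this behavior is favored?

Hamilton's rule: the trait is favored when the sum of r·B over every recipient exceeds the actor's cost C.
r to a full niece or nephew = 0.25 (full aunt/uncle↔niece/nephew: two paths of length 3 through the shared grandparent pair: r = 2·(1/2)^3 = 1/4).
r to a half-sibling = 1/4 (half-sibs share one parent — one path of length 2: r = (1/2)^2 = 1/4).
r to a double first cousin = 0.25 (double first cousins share both grandparent pairs — four paths of length 4: r = 4·(1/2)^4 = 1/4).
r to a grandoffspring = 0.25 (two parent–offspring links: r = (1/2)^2 = 1/4).
Summing one r·B term per recipient: 4·0.25·0.188 + 1·0.25·0.136 + 3·0.25·0.198 + 3·0.25·0.437 = 0.69825.
0.69825 > 0.55: the indirect benefit exceeds the cost.

Yes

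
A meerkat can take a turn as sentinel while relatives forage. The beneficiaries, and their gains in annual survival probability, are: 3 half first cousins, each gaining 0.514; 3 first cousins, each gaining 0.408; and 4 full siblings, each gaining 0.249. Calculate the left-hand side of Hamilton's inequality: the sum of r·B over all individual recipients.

r to a half first cousin = 1/16 (half first cousins share one grandparent — one path of length 4: r = (1/2)^4 = 1/16).
r to a first cousin = 0.125 (first cousins share one grandparent pair — two paths of length 4: r = 2·(1/2)^4 = 1/8).
r to a full sibling = 0.5 (full sibs share both parents — two paths of length 2: r = 2·(1/2)^2 = 1/2).
Summing one r·B term per recipient: 3·0.0625·0.514 + 3·0.125·0.408 + 4·0.5·0.249 = 0.747375.

0.747375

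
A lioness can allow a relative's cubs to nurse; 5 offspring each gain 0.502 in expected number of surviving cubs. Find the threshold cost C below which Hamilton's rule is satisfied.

1.255

r to an offspring = 0.5 (one parent–offspring link: r = (1/2)^1 = 1/2).
Hamilton's rule: n·r·B > C, so the trait is favored while C < n·r·B = 5·0.5·0.502 = 1.255.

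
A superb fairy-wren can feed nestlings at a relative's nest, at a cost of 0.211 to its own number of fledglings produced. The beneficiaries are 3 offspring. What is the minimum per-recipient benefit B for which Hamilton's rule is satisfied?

r to an offspring = 1/2 (one parent–offspring link: r = (1/2)^1 = 1/2).
Hamilton's rule with n recipients of equal r: n·r·B > C, so B > C/(n·r) = 0.211/(3·0.5) = 0.1407.

0.1407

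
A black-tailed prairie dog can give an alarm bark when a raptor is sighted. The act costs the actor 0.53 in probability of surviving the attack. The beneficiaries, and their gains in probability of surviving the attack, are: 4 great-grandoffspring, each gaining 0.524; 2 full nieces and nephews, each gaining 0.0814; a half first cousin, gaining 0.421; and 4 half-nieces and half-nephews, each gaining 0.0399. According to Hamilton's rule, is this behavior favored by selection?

Hamilton's rule: the trait is favored when the sum of r·B over every recipient exceeds the actor's cost C.
r to a great-grandoffspring = 0.125 (three parent–offspring links: r = (1/2)^3 = 1/8).
r to a full niece or nephew = 0.25 (full aunt/uncle↔niece/nephew: two paths of length 3 through the shared grandparent pair: r = 2·(1/2)^3 = 1/4).
r to a half first cousin = 0.0625 (half first cousins share one grandparent — one path of length 4: r = (1/2)^4 = 1/16).
r to a half-niece or half-nephew = 1/8 (half-aunt/uncle↔niece/nephew: one path of length 3: r = (1/2)^3 = 1/8).
Summing one r·B term per recipient: 4·0.125·0.524 + 2·0.25·0.0814 + 1·0.0625·0.421 + 4·0.125·0.0399 = 0.3489625.
0.3489625 < 0.53: the indirect benefit is less than the cost.

No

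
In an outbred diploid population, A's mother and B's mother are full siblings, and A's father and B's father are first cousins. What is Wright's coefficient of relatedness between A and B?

0.15625

Relatedness sums over independent paths through distinct common ancestors.
A and B are related in two ways: first cousins through their mothers (r = 1/8) and second cousins through their fathers (r = 1/32).
r = 1/8 + 1/32 = 0.15625.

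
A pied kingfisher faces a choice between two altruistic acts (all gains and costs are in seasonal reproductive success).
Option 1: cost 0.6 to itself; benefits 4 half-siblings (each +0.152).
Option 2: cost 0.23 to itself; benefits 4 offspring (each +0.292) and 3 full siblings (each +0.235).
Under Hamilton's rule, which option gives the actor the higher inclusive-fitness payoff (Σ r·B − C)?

Option 1: r to a half-sibling = 0.25.
Option 1: Σ r·B − C = (4·0.25·0.152) − 0.6 = -0.448.
Option 2: r to an offspring = 0.5.
Option 2: r to a full sibling = 0.5.
Option 2: Σ r·B − C = (4·0.5·0.292 + 3·0.5·0.235) − 0.23 = 0.7065.
Option 2 has the higher net inclusive-fitness payoff.

Option 2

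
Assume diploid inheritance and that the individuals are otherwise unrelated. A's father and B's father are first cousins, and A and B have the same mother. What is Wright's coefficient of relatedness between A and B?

0.28125

Wright's path rule: contributions from independent ancestry routes add.
A and B are related in two ways: second cousins through their fathers (r = 1/32) and half-sibs through their shared mother (r = 1/4).
r = 1/32 + 1/4 = 0.28125.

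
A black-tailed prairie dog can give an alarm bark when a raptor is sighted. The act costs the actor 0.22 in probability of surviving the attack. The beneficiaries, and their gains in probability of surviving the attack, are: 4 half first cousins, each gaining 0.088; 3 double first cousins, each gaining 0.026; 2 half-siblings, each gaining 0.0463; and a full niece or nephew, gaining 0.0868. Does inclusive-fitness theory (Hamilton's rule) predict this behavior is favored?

Hamilton's rule: the trait is favored when the sum of r·B over every recipient exceeds the actor's cost C.
r to a half first cousin = 0.0625 (half first cousins share one grandparent — one path of length 4: r = (1/2)^4 = 1/16).
r to a double first cousin = 0.25 (double first cousins share both grandparent pairs — four paths of length 4: r = 4·(1/2)^4 = 1/4).
r to a half-sibling = 1/4 (half-sibs share one parent — one path of length 2: r = (1/2)^2 = 1/4).
r to a full niece or nephew = 0.25 (full aunt/uncle↔niece/nephew: two paths of length 3 through the shared grandparent pair: r = 2·(1/2)^3 = 1/4).
Summing one r·B term per recipient: 4·0.0625·0.088 + 3·0.25·0.026 + 2·0.25·0.0463 + 1·0.25·0.0868 = 0.08635.
0.08635 < 0.22: the indirect benefit is less than the cost.

No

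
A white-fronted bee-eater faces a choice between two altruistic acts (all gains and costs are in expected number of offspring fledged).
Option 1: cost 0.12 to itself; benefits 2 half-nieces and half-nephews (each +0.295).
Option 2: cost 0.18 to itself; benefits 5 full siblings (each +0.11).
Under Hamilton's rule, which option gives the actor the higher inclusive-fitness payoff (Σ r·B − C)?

Option 2

Option 1: r to a half-niece or half-nephew = 0.125.
Option 1: Σ r·B − C = (2·0.125·0.295) − 0.12 = -0.04625.
Option 2: r to a full sibling = 0.5.
Option 2: Σ r·B − C = (5·0.5·0.11) − 0.18 = 0.095.
Option 2 has the higher net inclusive-fitness payoff.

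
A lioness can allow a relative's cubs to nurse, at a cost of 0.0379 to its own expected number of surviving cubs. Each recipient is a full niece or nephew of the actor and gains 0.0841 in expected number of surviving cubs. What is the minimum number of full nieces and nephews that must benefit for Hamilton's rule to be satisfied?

r to a full niece or nephew = 0.25 (full aunt/uncle↔niece/nephew: two paths of length 3 through the shared grandparent pair: r = 2·(1/2)^3 = 1/4).
Hamilton's rule: n·r·B > C  ⇒  n > C/(r·B) = 0.0379/(0.25·0.0841) = 1.803.
The smallest integer exceeding 1.803 is 2.

2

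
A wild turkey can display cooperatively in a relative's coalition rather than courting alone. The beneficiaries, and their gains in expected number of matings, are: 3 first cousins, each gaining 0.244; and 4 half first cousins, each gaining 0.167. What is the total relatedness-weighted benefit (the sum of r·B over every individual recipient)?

0.13325

r to a first cousin = 0.125 (first cousins share one grandparent pair — two paths of length 4: r = 2·(1/2)^4 = 1/8).
r to a half first cousin = 1/16 (half first cousins share one grandparent — one path of length 4: r = (1/2)^4 = 1/16).
Summing one r·B term per recipient: 3·0.125·0.244 + 4·0.0625·0.167 = 0.13325.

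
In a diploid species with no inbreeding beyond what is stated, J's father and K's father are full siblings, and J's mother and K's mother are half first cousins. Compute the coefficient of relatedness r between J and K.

Relatedness sums over independent paths through distinct common ancestors.
J and K are related in two ways: first cousins through their fathers (r = 1/8) and half second cousins through their mothers (r = 1/64).
r = 1/8 + 1/64 = 9/64 = 0.140625.

0.140625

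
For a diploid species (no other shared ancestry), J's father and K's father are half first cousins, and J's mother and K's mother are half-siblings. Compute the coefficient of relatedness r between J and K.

Wright's path rule: contributions from independent ancestry routes add.
J and K are related in two ways: half second cousins through their fathers (r = 1/64) and half first cousins through their mothers (r = 1/16).
r = 1/64 + 1/16 = 5/64 = 0.078125.

0.078125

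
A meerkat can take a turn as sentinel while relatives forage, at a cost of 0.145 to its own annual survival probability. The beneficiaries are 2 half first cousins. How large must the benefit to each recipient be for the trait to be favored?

1.16

r to a half first cousin = 1/16 (half first cousins share one grandparent — one path of length 4: r = (1/2)^4 = 1/16).
Hamilton's rule with n recipients of equal r: n·r·B > C, so B > C/(n·r) = 0.145/(2·0.0625) = 1.16.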